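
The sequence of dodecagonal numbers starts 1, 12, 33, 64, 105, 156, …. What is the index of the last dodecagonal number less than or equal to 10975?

47

Solve n(5n−4) ≤ 10975 for integer n.
n = 47 gives 10857 ≤ 10975, while n = 48 gives 11328 > 10975; so the answer is index 47.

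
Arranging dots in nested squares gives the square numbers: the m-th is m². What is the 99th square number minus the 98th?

n² − (n−1)² = 2n − 1, so 99² − 98² = 2·99 − 1 = 197.

197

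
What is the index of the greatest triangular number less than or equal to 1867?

60

Solve n(n+1)/2 ≤ 1867 for integer n.
n = 60 gives 1830 ≤ 1867, while n = 61 gives 1891 > 1867; so the answer is index 60.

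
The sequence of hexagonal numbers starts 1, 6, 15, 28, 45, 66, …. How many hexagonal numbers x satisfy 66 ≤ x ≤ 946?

The n-th hexagonal number is n(2n−1).
Smallest index with value ≥ 66: n = 6 (giving 66).
Largest index with value ≤ 946: n = 22 (giving 946).
Indices 6 through 22: 17 terms.

17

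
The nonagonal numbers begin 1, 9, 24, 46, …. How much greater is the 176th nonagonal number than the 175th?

Consecutive nonagonal numbers differ by 7n − 6: here 7·176 − 6 = 1226.

1226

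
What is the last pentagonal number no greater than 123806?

Solve n(3n−1)/2 ≤ 123806 for integer n.
n = 287 gives 123410 ≤ 123806, while n = 288 gives 124272 > 123806; so the answer is 123410.

123410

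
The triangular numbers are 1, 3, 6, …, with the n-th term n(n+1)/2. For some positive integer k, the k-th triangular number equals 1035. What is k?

45

Set n(n+1)/2 = 1035, giving n² + n − 2070 = 0.
The discriminant is 1 + 8·1035 = 8281, and √8281 = 91.
So n = (-1 + 91) / 2 = 90/2 = 45.
Check: 45·46/2 = 1035. ✓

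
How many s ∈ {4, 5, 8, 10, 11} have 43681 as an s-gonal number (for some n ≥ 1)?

2

s = 4: P(4, 209) = 43681. ✓
s = 5: P(5, 170) = 43265 and P(5, 171) = 43776; 43681 is not s-gonal.
s = 8: P(8, 121) = 43681. ✓
s = 10: P(10, 104) = 42952 and P(10, 105) = 43785; 43681 is not s-gonal.
s = 11: P(11, 98) = 42875 and P(11, 99) = 43758; 43681 is not s-gonal.
Hits: s ∈ {4, 8} → 2.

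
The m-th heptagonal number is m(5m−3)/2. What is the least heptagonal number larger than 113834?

114169

Solve n(5n−3)/2 > 113834 for integer n.
The largest n with value ≤ 113834 is 213 (since 113103 ≤ 113834 < 114169), so the first above is n = 214, value 114169.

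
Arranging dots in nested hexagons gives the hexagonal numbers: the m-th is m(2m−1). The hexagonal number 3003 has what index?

Set n(2n−1) = 3003, giving 2n² − n − 3003 = 0.
The discriminant is 1 + 8·3003 = 24025, and √24025 = 155.
So n = (1 + 155) / 4 = 156/4 = 39.

39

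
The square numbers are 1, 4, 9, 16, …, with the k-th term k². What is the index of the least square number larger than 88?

10

Solve n² > 88 for integer n.
The largest n with value ≤ 88 is 9 (since 81 ≤ 88 < 100), so the first above is n = 10, value 100.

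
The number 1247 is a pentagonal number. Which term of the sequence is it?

Set n(3n−1)/2 = 1247, giving 3n² − n − 2494 = 0.
So n = (1 + 173) / 6 = 174/6 = 29.

29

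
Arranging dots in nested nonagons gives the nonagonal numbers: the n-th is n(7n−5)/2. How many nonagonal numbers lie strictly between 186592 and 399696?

107

The n-th nonagonal number is n(7n−5)/2.
Smallest index with value > 186592: n = 232 (giving 187804).
Largest index with value < 399696: n = 338 (giving 399009).
Indices 232 through 338: 107 terms.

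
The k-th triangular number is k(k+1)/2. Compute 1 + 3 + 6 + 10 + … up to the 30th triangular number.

4960

Σ i(i+1)/2 = (Σi² + Σi) / 2 over i = 1..30.
Σi = 465 and Σi² = 9455.
(1·9455 + 1·465) / 2 = 9920/2 = 4960.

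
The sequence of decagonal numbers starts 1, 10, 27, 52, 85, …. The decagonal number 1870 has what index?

22

Set n(4n−3) = 1870, giving 4n² − 3n − 1870 = 0.
So n = (3 + 173) / 8 = 176/8 = 22.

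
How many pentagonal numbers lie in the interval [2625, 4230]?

The n-th pentagonal number is n(3n−1)/2.
Smallest index with value ≥ 2625: n = 42 (giving 2625).
Largest index with value ≤ 4230: n = 53 (giving 4187).
Indices 42 through 53: 12 terms.

12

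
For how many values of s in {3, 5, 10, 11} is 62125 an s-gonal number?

s = 3: P(3, 351) = 61776 and P(3, 352) = 62128; 62125 is not s-gonal.
s = 5: P(5, 203) = 61712 and P(5, 204) = 62322; 62125 is not s-gonal.
s = 10: P(10, 125) = 62125. ✓
s = 11: P(11, 117) = 61191 and P(11, 118) = 62245; 62125 is not s-gonal.
Hits: s ∈ {10} → 1.

1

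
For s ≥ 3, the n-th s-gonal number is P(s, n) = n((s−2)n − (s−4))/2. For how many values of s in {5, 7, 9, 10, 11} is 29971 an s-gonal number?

s = 5: P(5, 141) = 29751 and P(5, 142) = 30175; 29971 is not s-gonal.
s = 7: P(7, 109) = 29539 and P(7, 110) = 30085; 29971 is not s-gonal.
s = 9: P(9, 92) = 29394 and P(9, 93) = 30039; 29971 is not s-gonal.
s = 10: P(10, 86) = 29326 and P(10, 87) = 30015; 29971 is not s-gonal.
s = 11: P(11, 82) = 29971. ✓
Hits: s ∈ {11} → 1.

1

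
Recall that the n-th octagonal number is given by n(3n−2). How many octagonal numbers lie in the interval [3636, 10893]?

The n-th octagonal number is n(3n−2).
Smallest index with value ≥ 3636: n = 36 (giving 3816).
Largest index with value ≤ 10893: n = 60 (giving 10680).
Indices 36 through 60: 25 terms.

25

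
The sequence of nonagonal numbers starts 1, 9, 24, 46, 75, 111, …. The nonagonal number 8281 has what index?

49

Set n(7n−5)/2 = 8281, giving 7n² − 5n − 16562 = 0.
The discriminant is 25 + 56·8281 = 463761, and √463761 = 681.
So n = (5 + 681) / 14 = 686/14 = 49.
Check: 49·(7·49 − 5)/2 = 8281. ✓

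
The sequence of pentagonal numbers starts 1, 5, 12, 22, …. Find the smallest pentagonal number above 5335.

5370

Solve n(3n−1)/2 > 5335 for integer n.
The largest n with value ≤ 5335 is 59 (since 5192 ≤ 5335 < 5370), so the first above is n = 60, value 5370.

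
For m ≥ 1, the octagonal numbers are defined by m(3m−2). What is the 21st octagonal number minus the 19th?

21·(3·21 − 2) = 1281 and 19·(3·19 − 2) = 1045.
Difference: 1281 − 1045 = 236.

236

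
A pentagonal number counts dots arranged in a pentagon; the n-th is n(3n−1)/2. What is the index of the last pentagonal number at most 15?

Solve n(3n−1)/2 ≤ 15 for integer n.
n = 3 gives 12 ≤ 15, while n = 4 gives 22 > 15; so the answer is index 3.

3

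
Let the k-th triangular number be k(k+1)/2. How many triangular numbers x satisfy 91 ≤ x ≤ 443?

17

The n-th triangular number is n(n+1)/2.
Smallest index with value ≥ 91: n = 13 (giving 91).
Largest index with value ≤ 443: n = 29 (giving 435).
Indices 13 through 29: 17 terms.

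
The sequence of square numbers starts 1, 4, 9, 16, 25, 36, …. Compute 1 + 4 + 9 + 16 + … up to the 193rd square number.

2415009

Σ_{i=1}^{193} i² = 193·194·387/6 = 2415009.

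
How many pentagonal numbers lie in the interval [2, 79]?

6

The n-th pentagonal number is n(3n−1)/2.
Smallest index with value ≥ 2: n = 2 (giving 5).
Largest index with value ≤ 79: n = 7 (giving 70).
Indices 2 through 7: 6 terms.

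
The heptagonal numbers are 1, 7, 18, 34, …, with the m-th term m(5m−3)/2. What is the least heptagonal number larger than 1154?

Solve n(5n−3)/2 > 1154 for integer n.
The largest n with value ≤ 1154 is 21 (since 1071 ≤ 1154 < 1177), so the first above is n = 22, value 1177.

1177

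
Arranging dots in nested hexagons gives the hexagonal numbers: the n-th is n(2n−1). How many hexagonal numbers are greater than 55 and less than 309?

7

The n-th hexagonal number is n(2n−1).
Smallest index with value > 55: n = 6 (giving 66).
Largest index with value < 309: n = 12 (giving 276).
Indices 6 through 12: 7 terms.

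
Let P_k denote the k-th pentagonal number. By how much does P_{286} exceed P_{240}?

286·(3·286 − 1)/2 = 122551 and 240·(3·240 − 1)/2 = 86280.
Difference: 122551 − 86280 = 36271.

36271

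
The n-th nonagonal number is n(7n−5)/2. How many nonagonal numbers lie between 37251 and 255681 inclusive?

The n-th nonagonal number is n(7n−5)/2.
Smallest index with value ≥ 37251: n = 104 (giving 37596).
Largest index with value ≤ 255681: n = 270 (giving 254475).
Indices 104 through 270: 167 terms.

167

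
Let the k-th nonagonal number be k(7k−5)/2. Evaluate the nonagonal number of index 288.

289584

The 288th nonagonal number is n(7n−5)/2 with n = 288.
288·(7·288 − 5)/2 = 288·2011/2 = 289584.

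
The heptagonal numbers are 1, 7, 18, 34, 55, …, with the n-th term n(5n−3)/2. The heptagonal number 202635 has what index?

Set n(5n−3)/2 = 202635, giving 5n² − 3n − 405270 = 0.
So n = (3 + 2847) / 10 = 2850/10 = 285.

285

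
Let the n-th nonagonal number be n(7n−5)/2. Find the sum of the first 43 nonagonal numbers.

Σ i(7i−5)/2 = (7Σi² − 5Σi) / 2 over i = 1..43.
Σi = 946 and Σi² = 27434.
(7·27434 − 5·946) / 2 = 187308/2 = 93654.

93654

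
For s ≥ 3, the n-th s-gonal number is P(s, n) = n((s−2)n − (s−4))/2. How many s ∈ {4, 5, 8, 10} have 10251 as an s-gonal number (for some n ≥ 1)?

s = 4: P(4, 101) = 10201 and P(4, 102) = 10404; 10251 is not s-gonal.
s = 5: P(5, 82) = 10045 and P(5, 83) = 10292; 10251 is not s-gonal.
s = 8: P(8, 58) = 9976 and P(8, 59) = 10325; 10251 is not s-gonal.
s = 10: P(10, 51) = 10251. ✓
Hits: s ∈ {10} → 1.

1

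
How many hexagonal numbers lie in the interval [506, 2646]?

The n-th hexagonal number is n(2n−1).
Smallest index with value ≥ 506: n = 17 (giving 561).
Largest index with value ≤ 2646: n = 36 (giving 2556).
Indices 17 through 36: 20 terms.

20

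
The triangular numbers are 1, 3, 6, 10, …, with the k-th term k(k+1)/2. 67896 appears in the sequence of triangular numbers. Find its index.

368

Set n(n+1)/2 = 67896, giving n² + n − 135792 = 0.
The discriminant is 1 + 8·67896 = 543169, and √543169 = 737.
So n = (-1 + 737) / 2 = 736/2 = 368.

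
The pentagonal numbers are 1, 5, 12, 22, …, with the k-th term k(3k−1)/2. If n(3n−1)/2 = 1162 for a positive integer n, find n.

28

Set n(3n−1)/2 = 1162, giving 3n² − n − 2324 = 0.
The discriminant is 1 + 24·1162 = 27889, and √27889 = 167.
So n = (1 + 167) / 6 = 168/6 = 28.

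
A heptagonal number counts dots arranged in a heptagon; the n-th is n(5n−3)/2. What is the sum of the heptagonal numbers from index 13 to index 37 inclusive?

Σ i(5i−3)/2 = (5Σi² − 3Σi) / 2 over i = 13..37.
Σi = 703 − 78 = 625 and Σi² = 17575 − 650 = 16925.
(5·16925 − 3·625) / 2 = 82750/2 = 41375.

41375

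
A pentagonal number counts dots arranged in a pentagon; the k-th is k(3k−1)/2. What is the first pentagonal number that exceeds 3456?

Solve n(3n−1)/2 > 3456 for integer n.
The largest n with value ≤ 3456 is 48 (since 3432 ≤ 3456 < 3577), so the first above is n = 49, value 3577.

3577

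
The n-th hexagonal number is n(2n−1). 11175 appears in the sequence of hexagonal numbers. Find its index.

Set n(2n−1) = 11175, giving 2n² − n − 11175 = 0.
The discriminant is 1 + 8·11175 = 89401, and √89401 = 299.
So n = (1 + 299) / 4 = 300/4 = 75.

75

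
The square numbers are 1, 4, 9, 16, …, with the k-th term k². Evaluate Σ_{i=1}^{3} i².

14

Σ_{i=1}^{3} i² = 3·4·7/6 = 14.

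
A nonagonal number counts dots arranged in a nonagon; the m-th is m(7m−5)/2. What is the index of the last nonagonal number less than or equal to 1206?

18

Solve n(7n−5)/2 ≤ 1206 for integer n.
n = 18 gives 1089 ≤ 1206, while n = 19 gives 1216 > 1206; so the answer is index 18.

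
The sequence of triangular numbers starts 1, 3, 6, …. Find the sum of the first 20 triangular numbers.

1540

Σ i(i+1)/2 = (Σi² + Σi) / 2 over i = 1..20.
Σi = 210 and Σi² = 2870.
(1·2870 + 1·210) / 2 = 3080/2 = 1540.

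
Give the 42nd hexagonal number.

The 42nd hexagonal number is n(2n−1) with n = 42.
42·(2·42 − 1) = 42·83 = 3486.

3486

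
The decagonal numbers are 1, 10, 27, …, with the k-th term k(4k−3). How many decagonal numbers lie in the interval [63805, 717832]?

298

The n-th decagonal number is n(4n−3).
Smallest index with value ≥ 63805: n = 127 (giving 64135).
Largest index with value ≤ 717832: n = 424 (giving 717832).
Indices 127 through 424: 298 terms.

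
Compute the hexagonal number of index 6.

66

The 6th hexagonal number is n(2n−1) with n = 6.
6·(2·6 − 1) = 6·11 = 66.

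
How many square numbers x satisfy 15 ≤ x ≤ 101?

The n-th square number is n².
Smallest index with value ≥ 15: n = 4 (giving 16).
Largest index with value ≤ 101: n = 10 (giving 100).
Indices 4 through 10: 7 terms.

7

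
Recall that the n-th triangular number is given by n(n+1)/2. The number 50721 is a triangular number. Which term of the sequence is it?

Set n(n+1)/2 = 50721, giving n² + n − 101442 = 0.
The discriminant is 1 + 8·50721 = 405769, and √405769 = 637.
So n = (-1 + 637) / 2 = 636/2 = 318.

318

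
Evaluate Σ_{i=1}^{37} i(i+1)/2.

Σ i(i+1)/2 = (Σi² + Σi) / 2 over i = 1..37.
Σi = 703 and Σi² = 17575.
(1·17575 + 1·703) / 2 = 18278/2 = 9139.

9139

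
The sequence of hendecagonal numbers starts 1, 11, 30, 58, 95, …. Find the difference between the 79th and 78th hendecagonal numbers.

703

Consecutive hendecagonal numbers differ by 9n − 8: here 9·79 − 8 = 703.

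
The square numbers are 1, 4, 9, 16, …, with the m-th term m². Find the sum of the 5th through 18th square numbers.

2079

Σ_{i=5}^{18} i² = 2109 − 30 = 2079.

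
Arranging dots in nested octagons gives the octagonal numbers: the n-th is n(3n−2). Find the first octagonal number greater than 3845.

Solve n(3n−2) > 3845 for integer n.
The largest n with value ≤ 3845 is 36 (since 3816 ≤ 3845 < 4033), so the first above is n = 37, value 4033.

4033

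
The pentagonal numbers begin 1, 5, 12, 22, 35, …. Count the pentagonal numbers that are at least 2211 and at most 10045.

The n-th pentagonal number is n(3n−1)/2.
Smallest index with value ≥ 2211: n = 39 (giving 2262).
Largest index with value ≤ 10045: n = 82 (giving 10045).
Indices 39 through 82: 44 terms.

44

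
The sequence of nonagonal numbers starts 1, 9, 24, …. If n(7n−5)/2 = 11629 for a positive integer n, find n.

Set n(7n−5)/2 = 11629, giving 7n² − 5n − 23258 = 0.
The discriminant is 25 + 56·11629 = 651249, and √651249 = 807.
So n = (5 + 807) / 14 = 812/14 = 58.

58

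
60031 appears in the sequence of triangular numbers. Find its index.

346

Set n(n+1)/2 = 60031, giving n² + n − 120062 = 0.
So n = (-1 + 693) / 2 = 692/2 = 346.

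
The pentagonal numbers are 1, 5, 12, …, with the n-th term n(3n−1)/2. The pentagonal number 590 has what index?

20

Set n(3n−1)/2 = 590, giving 3n² − n − 1180 = 0.
So n = (1 + 119) / 6 = 120/6 = 20.
Check: 20·(3·20 − 1)/2 = 590. ✓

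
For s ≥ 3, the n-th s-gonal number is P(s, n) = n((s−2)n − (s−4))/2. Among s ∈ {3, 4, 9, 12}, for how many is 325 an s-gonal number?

2

s = 3: P(3, 25) = 325. ✓
s = 4: P(4, 18) = 324 and P(4, 19) = 361; 325 is not s-gonal.
s = 9: P(9, 10) = 325. ✓
s = 12: P(12, 8) = 288 and P(12, 9) = 369; 325 is not s-gonal.
Hits: s ∈ {3, 9} → 2.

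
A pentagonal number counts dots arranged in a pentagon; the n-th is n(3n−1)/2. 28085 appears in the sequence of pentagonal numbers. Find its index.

Set n(3n−1)/2 = 28085, giving 3n² − n − 56170 = 0.
The discriminant is 1 + 24·28085 = 674041, and √674041 = 821.
So n = (1 + 821) / 6 = 822/6 = 137.
Check: 137·(3·137 − 1)/2 = 28085. ✓

137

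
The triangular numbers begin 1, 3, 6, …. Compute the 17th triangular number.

17·18/2 = 306/2 = 153.

153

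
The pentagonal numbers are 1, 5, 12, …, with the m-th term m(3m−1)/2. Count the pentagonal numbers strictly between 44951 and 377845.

The n-th pentagonal number is n(3n−1)/2.
Smallest index with value > 44951: n = 174 (giving 45327).
Largest index with value < 377845: n = 502 (giving 377755).
Indices 174 through 502: 329 terms.

329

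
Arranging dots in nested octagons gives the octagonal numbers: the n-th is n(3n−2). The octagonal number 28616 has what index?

Set n(3n−2) = 28616, giving 3n² − 2n − 28616 = 0.
The discriminant is 4 + 12·28616 = 343396, and √343396 = 586.
So n = (2 + 586) / 6 = 588/6 = 98.
Check: 98·(3·98 − 2) = 28616. ✓

98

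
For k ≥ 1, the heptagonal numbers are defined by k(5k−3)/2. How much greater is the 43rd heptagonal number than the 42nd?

211

Consecutive heptagonal numbers differ by 5n − 4: here 5·43 − 4 = 211.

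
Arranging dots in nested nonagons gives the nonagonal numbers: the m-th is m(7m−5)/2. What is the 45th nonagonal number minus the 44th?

309

Consecutive nonagonal numbers differ by 7n − 6: here 7·45 − 6 = 309.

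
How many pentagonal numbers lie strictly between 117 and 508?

9

The n-th pentagonal number is n(3n−1)/2.
Smallest index with value > 117: n = 10 (giving 145).
Largest index with value < 508: n = 18 (giving 477).
Indices 10 through 18: 9 terms.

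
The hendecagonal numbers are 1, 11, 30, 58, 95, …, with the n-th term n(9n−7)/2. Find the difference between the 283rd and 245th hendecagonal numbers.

90155

283·(9·283 − 7)/2 = 359410 and 245·(9·245 − 7)/2 = 269255.
Difference: 359410 − 269255 = 90155.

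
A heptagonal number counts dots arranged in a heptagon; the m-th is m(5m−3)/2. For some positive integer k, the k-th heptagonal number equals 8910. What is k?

60

Set n(5n−3)/2 = 8910, giving 5n² − 3n − 17820 = 0.
The discriminant is 9 + 40·8910 = 356409, and √356409 = 597.
So n = (3 + 597) / 10 = 600/10 = 60.
Check: 60·(5·60 − 3)/2 = 8910. ✓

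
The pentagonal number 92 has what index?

Set n(3n−1)/2 = 92, giving 3n² − n − 184 = 0.
The discriminant is 1 + 24·92 = 2209, and √2209 = 47.
So n = (1 + 47) / 6 = 48/6 = 8.
Check: 8·(3·8 − 1)/2 = 92. ✓

8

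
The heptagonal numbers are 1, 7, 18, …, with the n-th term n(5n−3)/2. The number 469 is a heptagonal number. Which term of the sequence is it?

14

Set n(5n−3)/2 = 469, giving 5n² − 3n − 938 = 0.
The discriminant is 9 + 40·469 = 18769, and √18769 = 137.
So n = (3 + 137) / 10 = 140/10 = 14.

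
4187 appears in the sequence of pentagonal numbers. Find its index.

53

Set n(3n−1)/2 = 4187, giving 3n² − n − 8374 = 0.
The discriminant is 1 + 24·4187 = 100489, and √100489 = 317.
So n = (1 + 317) / 6 = 318/6 = 53.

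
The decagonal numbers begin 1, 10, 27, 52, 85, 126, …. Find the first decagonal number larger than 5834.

5967

Solve n(4n−3) > 5834 for integer n.
The largest n with value ≤ 5834 is 38 (since 5662 ≤ 5834 < 5967), so the first above is n = 39, value 5967.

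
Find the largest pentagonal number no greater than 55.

Solve n(3n−1)/2 ≤ 55 for integer n.
n = 6 gives 51 ≤ 55, while n = 7 gives 70 > 55; so the answer is 51.

51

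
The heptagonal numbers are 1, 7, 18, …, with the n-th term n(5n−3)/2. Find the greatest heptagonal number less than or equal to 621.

Solve n(5n−3)/2 ≤ 621 for integer n.
n = 16 gives 616 ≤ 621, while n = 17 gives 697 > 621; so the answer is 616.

616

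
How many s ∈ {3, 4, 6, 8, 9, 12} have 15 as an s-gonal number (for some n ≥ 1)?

2

s = 3: P(3, 5) = 15. ✓
s = 4: P(4, 3) = 9 and P(4, 4) = 16; 15 is not s-gonal.
s = 6: P(6, 3) = 15. ✓
s = 8: P(8, 2) = 8 and P(8, 3) = 21; 15 is not s-gonal.
s = 9: P(9, 2) = 9 and P(9, 3) = 24; 15 is not s-gonal.
s = 12: P(12, 2) = 12 and P(12, 3) = 33; 15 is not s-gonal.
Hits: s ∈ {3, 6} → 2.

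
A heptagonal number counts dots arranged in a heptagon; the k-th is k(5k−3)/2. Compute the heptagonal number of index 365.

332515

The 365th heptagonal number is n(5n−3)/2 with n = 365.
365·(5·365 − 3)/2 = 365·1822/2 = 365·911 = 332515.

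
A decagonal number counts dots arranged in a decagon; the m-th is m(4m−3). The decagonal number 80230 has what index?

Set n(4n−3) = 80230, giving 4n² − 3n − 80230 = 0.
The discriminant is 9 + 16·80230 = 1283689, and √1283689 = 1133.
So n = (3 + 1133) / 8 = 1136/8 = 142.
Check: 142·(4·142 − 3) = 80230. ✓

142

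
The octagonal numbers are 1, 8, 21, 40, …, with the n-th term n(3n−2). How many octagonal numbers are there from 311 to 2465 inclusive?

The n-th octagonal number is n(3n−2).
Smallest index with value ≥ 311: n = 11 (giving 341).
Largest index with value ≤ 2465: n = 29 (giving 2465).
Indices 11 through 29: 19 terms.

19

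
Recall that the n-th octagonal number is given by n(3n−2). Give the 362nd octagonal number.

The 362nd octagonal number is n(3n−2) with n = 362.
362·(3·362 − 2) = 362·1084 = 392408.

392408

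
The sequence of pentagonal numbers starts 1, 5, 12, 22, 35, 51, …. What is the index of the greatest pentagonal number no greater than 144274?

Solve n(3n−1)/2 ≤ 144274 for integer n.
n = 310 gives 143995 ≤ 144274, while n = 311 gives 144926 > 144274; so the answer is index 310.

310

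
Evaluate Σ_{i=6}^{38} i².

18964

Σ_{i=6}^{38} i² = 19019 − 55 = 18964.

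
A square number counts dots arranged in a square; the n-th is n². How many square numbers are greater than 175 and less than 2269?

The n-th square number is n².
Smallest index with value > 175: n = 14 (giving 196).
Largest index with value < 2269: n = 47 (giving 2209).
Indices 14 through 47: 34 terms.

34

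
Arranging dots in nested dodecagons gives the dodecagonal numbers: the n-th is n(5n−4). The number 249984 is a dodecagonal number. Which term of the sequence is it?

Set n(5n−4) = 249984, giving 5n² − 4n − 249984 = 0.
The discriminant is 16 + 20·249984 = 4999696, and √4999696 = 2236.
So n = (4 + 2236) / 10 = 2240/10 = 224.

224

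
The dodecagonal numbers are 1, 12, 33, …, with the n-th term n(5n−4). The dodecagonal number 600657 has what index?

347

Set n(5n−4) = 600657, giving 5n² − 4n − 600657 = 0.
The discriminant is 16 + 20·600657 = 12013156, and √12013156 = 3466.
So n = (4 + 3466) / 10 = 3470/10 = 347.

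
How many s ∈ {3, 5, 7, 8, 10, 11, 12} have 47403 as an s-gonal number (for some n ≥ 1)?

1

s = 3: P(3, 307) = 47278 and P(3, 308) = 47586; 47403 is not s-gonal.
s = 5: P(5, 177) = 46905 and P(5, 178) = 47437; 47403 is not s-gonal.
s = 7: P(7, 138) = 47403. ✓
s = 8: P(8, 126) = 47376 and P(8, 127) = 48133; 47403 is not s-gonal.
s = 10: P(10, 109) = 47197 and P(10, 110) = 48070; 47403 is not s-gonal.
s = 11: P(11, 103) = 47380 and P(11, 104) = 48308; 47403 is not s-gonal.
s = 12: P(12, 97) = 46657 and P(12, 98) = 47628; 47403 is not s-gonal.
Hits: s ∈ {7} → 1.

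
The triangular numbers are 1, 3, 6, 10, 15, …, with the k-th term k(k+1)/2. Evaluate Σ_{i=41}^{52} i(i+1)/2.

13324

Σ i(i+1)/2 = (Σi² + Σi) / 2 over i = 41..52.
Σi = 1378 − 820 = 558 and Σi² = 48230 − 22140 = 26090.
(1·26090 + 1·558) / 2 = 26648/2 = 13324.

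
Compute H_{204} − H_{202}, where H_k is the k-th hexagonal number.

1622

204·(2·204 − 1) = 83028 and 202·(2·202 − 1) = 81406.
Difference: 83028 − 81406 = 1622.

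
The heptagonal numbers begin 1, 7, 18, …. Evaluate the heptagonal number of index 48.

5688

The 48th heptagonal number is n(5n−3)/2 with n = 48.
48·(5·48 − 3)/2 = 48·237/2 = 5688.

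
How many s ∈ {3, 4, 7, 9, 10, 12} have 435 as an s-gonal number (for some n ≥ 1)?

1

s = 3: P(3, 29) = 435. ✓
s = 4: P(4, 20) = 400 and P(4, 21) = 441; 435 is not s-gonal.
s = 7: P(7, 13) = 403 and P(7, 14) = 469; 435 is not s-gonal.
s = 9: P(9, 11) = 396 and P(9, 12) = 474; 435 is not s-gonal.
s = 10: P(10, 10) = 370 and P(10, 11) = 451; 435 is not s-gonal.
s = 12: P(12, 9) = 369 and P(12, 10) = 460; 435 is not s-gonal.
Hits: s ∈ {3} → 1.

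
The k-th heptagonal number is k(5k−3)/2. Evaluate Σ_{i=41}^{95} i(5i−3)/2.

Σ i(5i−3)/2 = (5Σi² − 3Σi) / 2 over i = 41..95.
Σi = 4560 − 820 = 3740 and Σi² = 290320 − 22140 = 268180.
(5·268180 − 3·3740) / 2 = 1329680/2 = 664840.

664840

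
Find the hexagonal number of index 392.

The 392nd hexagonal number is n(2n−1) with n = 392.
392·(2·392 − 1) = 392·783 = 306936.

306936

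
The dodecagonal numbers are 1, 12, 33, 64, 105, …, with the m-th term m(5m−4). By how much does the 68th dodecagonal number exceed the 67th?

Consecutive dodecagonal numbers differ by 10n − 9: here 10·68 − 9 = 671.

671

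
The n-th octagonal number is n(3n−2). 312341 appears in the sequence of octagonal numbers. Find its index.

Set n(3n−2) = 312341, giving 3n² − 2n − 312341 = 0.
The discriminant is 4 + 12·312341 = 3748096, and √3748096 = 1936.
So n = (2 + 1936) / 6 = 1938/6 = 323.

323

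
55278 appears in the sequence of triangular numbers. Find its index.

Set n(n+1)/2 = 55278, giving n² + n − 110556 = 0.
So n = (-1 + 665) / 2 = 664/2 = 332.

332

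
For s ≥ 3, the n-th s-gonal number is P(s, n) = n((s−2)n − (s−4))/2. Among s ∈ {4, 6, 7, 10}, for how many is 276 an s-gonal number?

1

s = 4: P(4, 16) = 256 and P(4, 17) = 289; 276 is not s-gonal.
s = 6: P(6, 12) = 276. ✓
s = 7: P(7, 10) = 235 and P(7, 11) = 286; 276 is not s-gonal.
s = 10: P(10, 8) = 232 and P(10, 9) = 297; 276 is not s-gonal.
Hits: s ∈ {6} → 1.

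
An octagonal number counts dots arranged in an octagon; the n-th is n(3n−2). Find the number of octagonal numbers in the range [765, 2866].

15

The n-th octagonal number is n(3n−2).
Smallest index with value ≥ 765: n = 17 (giving 833).
Largest index with value ≤ 2866: n = 31 (giving 2821).
Indices 17 through 31: 15 terms.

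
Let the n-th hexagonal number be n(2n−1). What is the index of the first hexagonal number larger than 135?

9

Solve n(2n−1) > 135 for integer n.
The largest n with value ≤ 135 is 8 (since 120 ≤ 135 < 153), so the first above is n = 9, value 153.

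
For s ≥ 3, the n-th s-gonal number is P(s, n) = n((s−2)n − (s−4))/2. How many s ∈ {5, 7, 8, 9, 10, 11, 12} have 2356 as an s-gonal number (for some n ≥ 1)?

s = 5: P(5, 39) = 2262 and P(5, 40) = 2380; 2356 is not s-gonal.
s = 7: P(7, 31) = 2356. ✓
s = 8: P(8, 28) = 2296 and P(8, 29) = 2465; 2356 is not s-gonal.
s = 9: P(9, 26) = 2301 and P(9, 27) = 2484; 2356 is not s-gonal.
s = 10: P(10, 24) = 2232 and P(10, 25) = 2425; 2356 is not s-gonal.
s = 11: P(11, 23) = 2300 and P(11, 24) = 2508; 2356 is not s-gonal.
s = 12: P(12, 22) = 2332 and P(12, 23) = 2553; 2356 is not s-gonal.
Hits: s ∈ {7} → 1.

1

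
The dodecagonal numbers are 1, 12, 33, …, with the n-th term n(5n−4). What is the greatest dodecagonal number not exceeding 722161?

720480

Solve n(5n−4) ≤ 722161 for integer n.
n = 380 gives 720480 ≤ 722161, while n = 381 gives 724281 > 722161; so the answer is 720480.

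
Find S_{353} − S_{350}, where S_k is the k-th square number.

353² = 124609 and 350² = 122500.
Difference: 124609 − 122500 = 2109.

2109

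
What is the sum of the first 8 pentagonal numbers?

Σ i(3i−1)/2 = (3Σi² − Σi) / 2 over i = 1..8.
Σi = 36 and Σi² = 204.
(3·204 − 1·36) / 2 = 576/2 = 288.

288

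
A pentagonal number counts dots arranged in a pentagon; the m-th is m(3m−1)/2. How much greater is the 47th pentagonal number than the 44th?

408

47·(3·47 − 1)/2 = 3290 and 44·(3·44 − 1)/2 = 2882.
Difference: 3290 − 2882 = 408.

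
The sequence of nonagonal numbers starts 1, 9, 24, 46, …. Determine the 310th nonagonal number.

335575

The 310th nonagonal number is n(7n−5)/2 with n = 310.
310·(7·310 − 5)/2 = 310·2165/2 = 335575.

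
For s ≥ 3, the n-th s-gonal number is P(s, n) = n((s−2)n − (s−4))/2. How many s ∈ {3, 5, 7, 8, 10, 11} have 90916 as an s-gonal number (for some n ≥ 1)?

1

s = 3: P(3, 425) = 90525 and P(3, 426) = 90951; 90916 is not s-gonal.
s = 5: P(5, 246) = 90651 and P(5, 247) = 91390; 90916 is not s-gonal.
s = 7: P(7, 191) = 90916. ✓
s = 8: P(8, 174) = 90480 and P(8, 175) = 91525; 90916 is not s-gonal.
s = 10: P(10, 151) = 90751 and P(10, 152) = 91960; 90916 is not s-gonal.
s = 11: P(11, 142) = 90241 and P(11, 143) = 91520; 90916 is not s-gonal.
Hits: s ∈ {7} → 1.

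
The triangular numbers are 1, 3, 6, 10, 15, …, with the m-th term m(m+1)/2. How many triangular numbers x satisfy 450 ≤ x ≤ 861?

The n-th triangular number is n(n+1)/2.
Smallest index with value ≥ 450: n = 30 (giving 465).
Largest index with value ≤ 861: n = 41 (giving 861).
Indices 30 through 41: 12 terms.

12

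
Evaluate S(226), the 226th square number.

226² = 51076.

51076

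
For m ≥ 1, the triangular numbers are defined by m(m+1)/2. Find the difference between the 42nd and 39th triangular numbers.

123

42·43/2 = 903 and 39·40/2 = 780.
Difference: 903 − 780 = 123.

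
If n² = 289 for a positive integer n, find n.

17

We need n² = 289, so n = √289 = 17.
Check: 17² = 289. ✓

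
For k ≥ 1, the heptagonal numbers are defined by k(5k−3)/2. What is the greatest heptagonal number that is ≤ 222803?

221563

Solve n(5n−3)/2 ≤ 222803 for integer n.
n = 298 gives 221563 ≤ 222803, while n = 299 gives 223054 > 222803; so the answer is 221563.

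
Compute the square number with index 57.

The 57th square number is n² with n = 57.
57² = 3249.

3249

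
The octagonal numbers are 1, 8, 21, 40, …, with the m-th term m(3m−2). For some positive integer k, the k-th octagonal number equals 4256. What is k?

38

Set n(3n−2) = 4256, giving 3n² − 2n − 4256 = 0.
So n = (2 + 226) / 6 = 228/6 = 38.
Check: 38·(3·38 − 2) = 4256. ✓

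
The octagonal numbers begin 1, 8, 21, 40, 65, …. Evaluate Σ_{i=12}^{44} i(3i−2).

84744

Σ i(3i−2) = 3Σi² − 2Σi over i = 12..44.
Σi = 990 − 66 = 924 and Σi² = 29370 − 506 = 28864.
3·28864 − 2·924 = 84744.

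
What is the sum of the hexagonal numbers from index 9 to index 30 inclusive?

18073

Σ i(2i−1) = 2Σi² − Σi over i = 9..30.
Σi = 465 − 36 = 429 and Σi² = 9455 − 204 = 9251.
2·9251 − 1·429 = 18073.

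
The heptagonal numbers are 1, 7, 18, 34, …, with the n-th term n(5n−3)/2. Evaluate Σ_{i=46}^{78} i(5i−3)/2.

321541

Σ i(5i−3)/2 = (5Σi² − 3Σi) / 2 over i = 46..78.
Σi = 3081 − 1035 = 2046 and Σi² = 161239 − 31395 = 129844.
(5·129844 − 3·2046) / 2 = 643082/2 = 321541.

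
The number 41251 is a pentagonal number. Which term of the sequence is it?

166

Set n(3n−1)/2 = 41251, giving 3n² − n − 82502 = 0.
The discriminant is 1 + 24·41251 = 990025, and √990025 = 995.
So n = (1 + 995) / 6 = 996/6 = 166.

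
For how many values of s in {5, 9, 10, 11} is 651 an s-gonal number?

2

s = 5: P(5, 21) = 651. ✓
s = 9: P(9, 14) = 651. ✓
s = 10: P(10, 13) = 637 and P(10, 14) = 742; 651 is not s-gonal.
s = 11: P(11, 12) = 606 and P(11, 13) = 715; 651 is not s-gonal.
Hits: s ∈ {5, 9} → 2.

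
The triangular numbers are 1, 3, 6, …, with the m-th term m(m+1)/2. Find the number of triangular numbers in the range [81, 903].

The n-th triangular number is n(n+1)/2.
Smallest index with value ≥ 81: n = 13 (giving 91).
Largest index with value ≤ 903: n = 42 (giving 903).
Indices 13 through 42: 30 terms.

30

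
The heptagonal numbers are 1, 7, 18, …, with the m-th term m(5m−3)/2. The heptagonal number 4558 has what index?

43

Set n(5n−3)/2 = 4558, giving 5n² − 3n − 9116 = 0.
The discriminant is 9 + 40·4558 = 182329, and √182329 = 427.
So n = (3 + 427) / 10 = 430/10 = 43.
Check: 43·(5·43 − 3)/2 = 4558. ✓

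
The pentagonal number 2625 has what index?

Set n(3n−1)/2 = 2625, giving 3n² − n − 5250 = 0.
The discriminant is 1 + 24·2625 = 63001, and √63001 = 251.
So n = (1 + 251) / 6 = 252/6 = 42.
Check: 42·(3·42 − 1)/2 = 2625. ✓

42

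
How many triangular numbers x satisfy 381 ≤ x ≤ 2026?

36

The n-th triangular number is n(n+1)/2.
Smallest index with value ≥ 381: n = 28 (giving 406).
Largest index with value ≤ 2026: n = 63 (giving 2016).
Indices 28 through 63: 36 terms.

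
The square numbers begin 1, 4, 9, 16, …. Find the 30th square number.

The 30th square number is n² with n = 30.
30² = 900.

900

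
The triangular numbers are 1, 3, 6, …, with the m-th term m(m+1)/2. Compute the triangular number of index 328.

53956

328·329/2 = 107912/2 = 53956.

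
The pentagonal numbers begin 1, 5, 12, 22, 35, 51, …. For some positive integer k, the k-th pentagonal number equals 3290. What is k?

Set n(3n−1)/2 = 3290, giving 3n² − n − 6580 = 0.
The discriminant is 1 + 24·3290 = 78961, and √78961 = 281.
So n = (1 + 281) / 6 = 282/6 = 47.
Check: 47·(3·47 − 1)/2 = 3290. ✓

47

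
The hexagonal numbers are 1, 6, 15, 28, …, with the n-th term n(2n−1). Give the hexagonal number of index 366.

267546

366·(2·366 − 1) = 366·731 = 267546.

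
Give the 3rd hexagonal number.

15

3·(2·3 − 1) = 3·5 = 15.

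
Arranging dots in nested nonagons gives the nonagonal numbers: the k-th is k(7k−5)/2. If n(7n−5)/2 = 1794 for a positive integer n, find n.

Set n(7n−5)/2 = 1794, giving 7n² − 5n − 3588 = 0.
So n = (5 + 317) / 14 = 322/14 = 23.

23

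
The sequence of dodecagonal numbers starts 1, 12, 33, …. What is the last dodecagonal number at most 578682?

Solve n(5n−4) ≤ 578682 for integer n.
n = 340 gives 576640 ≤ 578682, while n = 341 gives 580041 > 578682; so the answer is 576640.

576640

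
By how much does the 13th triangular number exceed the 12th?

Consecutive triangular numbers differ by n: T_{13} − T_{12} = 13.

13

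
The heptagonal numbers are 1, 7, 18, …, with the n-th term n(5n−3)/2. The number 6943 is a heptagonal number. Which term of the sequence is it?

53

Set n(5n−3)/2 = 6943, giving 5n² − 3n − 13886 = 0.
The discriminant is 9 + 40·6943 = 277729, and √277729 = 527.
So n = (3 + 527) / 10 = 530/10 = 53.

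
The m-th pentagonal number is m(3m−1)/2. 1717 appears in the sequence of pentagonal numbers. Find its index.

34

Set n(3n−1)/2 = 1717, giving 3n² − n − 3434 = 0.
The discriminant is 1 + 24·1717 = 41209, and √41209 = 203.
So n = (1 + 203) / 6 = 204/6 = 34.
Check: 34·(3·34 − 1)/2 = 1717. ✓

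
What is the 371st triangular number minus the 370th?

Consecutive triangular numbers differ by n: T_{371} − T_{370} = 371.

371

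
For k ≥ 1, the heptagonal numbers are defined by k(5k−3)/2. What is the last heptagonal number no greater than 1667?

1651

Solve n(5n−3)/2 ≤ 1667 for integer n.
n = 26 gives 1651 ≤ 1667, while n = 27 gives 1782 > 1667; so the answer is 1651.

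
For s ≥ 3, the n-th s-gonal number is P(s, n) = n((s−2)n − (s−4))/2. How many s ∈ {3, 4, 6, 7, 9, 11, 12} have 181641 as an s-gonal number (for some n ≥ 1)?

1

s = 3: P(3, 602) = 181503 and P(3, 603) = 182106; 181641 is not s-gonal.
s = 4: P(4, 426) = 181476 and P(4, 427) = 182329; 181641 is not s-gonal.
s = 6: P(6, 301) = 180901 and P(6, 302) = 182106; 181641 is not s-gonal.
s = 7: P(7, 269) = 180499 and P(7, 270) = 181845; 181641 is not s-gonal.
s = 9: P(9, 228) = 181374 and P(9, 229) = 182971; 181641 is not s-gonal.
s = 11: P(11, 201) = 181101 and P(11, 202) = 182911; 181641 is not s-gonal.
s = 12: P(12, 191) = 181641. ✓
Hits: s ∈ {12} → 1.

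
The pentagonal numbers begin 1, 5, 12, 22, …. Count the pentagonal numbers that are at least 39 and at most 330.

The n-th pentagonal number is n(3n−1)/2.
Smallest index with value ≥ 39: n = 6 (giving 51).
Largest index with value ≤ 330: n = 15 (giving 330).
Indices 6 through 15: 10 terms.

10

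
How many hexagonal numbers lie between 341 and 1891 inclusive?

18

The n-th hexagonal number is n(2n−1).
Smallest index with value ≥ 341: n = 14 (giving 378).
Largest index with value ≤ 1891: n = 31 (giving 1891).
Indices 14 through 31: 18 terms.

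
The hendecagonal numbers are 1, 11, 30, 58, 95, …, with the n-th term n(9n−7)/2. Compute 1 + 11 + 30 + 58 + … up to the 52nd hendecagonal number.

212212

Σ i(9i−7)/2 = (9Σi² − 7Σi) / 2 over i = 1..52.
Σi = 1378 and Σi² = 48230.
(9·48230 − 7·1378) / 2 = 424424/2 = 212212.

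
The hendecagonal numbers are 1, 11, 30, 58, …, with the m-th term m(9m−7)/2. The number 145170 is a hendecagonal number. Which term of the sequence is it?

180

Set n(9n−7)/2 = 145170, giving 9n² − 7n − 290340 = 0.
The discriminant is 49 + 72·145170 = 10452289, and √10452289 = 3233.
So n = (7 + 3233) / 18 = 3240/18 = 180.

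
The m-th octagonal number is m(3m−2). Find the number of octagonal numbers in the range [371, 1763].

The n-th octagonal number is n(3n−2).
Smallest index with value ≥ 371: n = 12 (giving 408).
Largest index with value ≤ 1763: n = 24 (giving 1680).
Indices 12 through 24: 13 terms.

13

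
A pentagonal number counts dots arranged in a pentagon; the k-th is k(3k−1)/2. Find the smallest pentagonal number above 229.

247

Solve n(3n−1)/2 > 229 for integer n.
The largest n with value ≤ 229 is 12 (since 210 ≤ 229 < 247), so the first above is n = 13, value 247.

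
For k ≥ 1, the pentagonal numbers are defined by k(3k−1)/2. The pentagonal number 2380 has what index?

Set n(3n−1)/2 = 2380, giving 3n² − n − 4760 = 0.
The discriminant is 1 + 24·2380 = 57121, and √57121 = 239.
So n = (1 + 239) / 6 = 240/6 = 40.

40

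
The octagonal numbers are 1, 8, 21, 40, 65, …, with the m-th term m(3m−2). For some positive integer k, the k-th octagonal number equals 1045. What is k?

Set n(3n−2) = 1045, giving 3n² − 2n − 1045 = 0.
The discriminant is 4 + 12·1045 = 12544, and √12544 = 112.
So n = (2 + 112) / 6 = 114/6 = 19.

19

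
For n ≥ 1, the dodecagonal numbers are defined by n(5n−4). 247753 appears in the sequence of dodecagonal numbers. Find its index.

223

Set n(5n−4) = 247753, giving 5n² − 4n − 247753 = 0.
So n = (4 + 2226) / 10 = 2230/10 = 223.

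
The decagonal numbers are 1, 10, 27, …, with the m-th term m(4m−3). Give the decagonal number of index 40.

6280

The 40th decagonal number is n(4n−3) with n = 40.
40·(4·40 − 3) = 40·157 = 6280.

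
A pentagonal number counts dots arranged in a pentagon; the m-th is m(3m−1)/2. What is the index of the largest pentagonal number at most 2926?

Solve n(3n−1)/2 ≤ 2926 for integer n.
n = 44 gives 2882 ≤ 2926, while n = 45 gives 3015 > 2926; so the answer is index 44.

44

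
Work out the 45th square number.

45² = 2025.

2025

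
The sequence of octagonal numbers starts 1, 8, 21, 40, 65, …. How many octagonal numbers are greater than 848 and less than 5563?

26

The n-th octagonal number is n(3n−2).
Smallest index with value > 848: n = 18 (giving 936).
Largest index with value < 5563: n = 43 (giving 5461).
Indices 18 through 43: 26 terms.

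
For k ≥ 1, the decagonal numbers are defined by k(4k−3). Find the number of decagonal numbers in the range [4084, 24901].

47

The n-th decagonal number is n(4n−3).
Smallest index with value ≥ 4084: n = 33 (giving 4257).
Largest index with value ≤ 24901: n = 79 (giving 24727).
Indices 33 through 79: 47 terms.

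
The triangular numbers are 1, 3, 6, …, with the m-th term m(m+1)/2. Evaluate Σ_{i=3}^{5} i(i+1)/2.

31

Σ i(i+1)/2 = (Σi² + Σi) / 2 over i = 3..5.
Σi = 15 − 3 = 12 and Σi² = 55 − 5 = 50.
(1·50 + 1·12) / 2 = 62/2 = 31.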